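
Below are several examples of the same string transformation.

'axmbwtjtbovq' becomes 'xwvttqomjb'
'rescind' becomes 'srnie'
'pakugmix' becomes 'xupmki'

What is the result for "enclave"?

vnlee

The pattern: sort the characters into reverse alphabetical order, then delete the last 2 characters.
"enclave" → "vnleeca" → "vnlee".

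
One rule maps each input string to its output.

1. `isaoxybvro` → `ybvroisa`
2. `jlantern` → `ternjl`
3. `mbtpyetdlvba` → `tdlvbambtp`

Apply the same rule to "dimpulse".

ulsedi

In each case the input is transformed by: swap the front and back halves of the string, then delete the last 2 characters.
For "dimpulse" the result is "ulsedi".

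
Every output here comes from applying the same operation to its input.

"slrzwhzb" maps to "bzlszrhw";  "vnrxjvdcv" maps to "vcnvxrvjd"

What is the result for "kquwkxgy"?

Looking at the pairs, the operation is to move the last 2 characters to the front (rotate right by 2), then swap each adjacent pair of characters (1↔2, 3↔4, ...).
For "kquwkxgy", step one produces "gykquwkx"; step two turns that into "ygqkwuxk".

ygqkwuxk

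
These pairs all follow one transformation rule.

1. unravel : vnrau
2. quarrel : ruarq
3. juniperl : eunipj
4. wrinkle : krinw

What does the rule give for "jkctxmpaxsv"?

In each case the input is transformed by: delete the last 2 characters, then swap the first and last characters.
Working it through for "jkctxmpaxsv": intermediate "jkctxmpax", final "xkctxmpaj".
(Check on "quarrel": → "quarr" → "ruarq" ✓)

xkctxmpaj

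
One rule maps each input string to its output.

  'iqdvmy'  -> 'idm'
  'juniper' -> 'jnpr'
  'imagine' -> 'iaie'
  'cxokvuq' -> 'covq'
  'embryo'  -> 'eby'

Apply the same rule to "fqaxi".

The rule is to keep every other character starting from the first (positions 1st, 3rd, 5th, ...).
Applying that to "fqaxi" gives "fai".

fai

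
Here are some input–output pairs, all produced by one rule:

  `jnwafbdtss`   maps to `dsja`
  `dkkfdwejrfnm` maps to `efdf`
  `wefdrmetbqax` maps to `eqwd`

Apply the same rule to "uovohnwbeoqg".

wouo

Looking at the pairs, the operation is to keep one character in every 3, starting at position 1 (positions 1st, 4th, 7th, ...), then swap the front and back halves of the string.
So "uovohnwbeoqg" becomes "wouo".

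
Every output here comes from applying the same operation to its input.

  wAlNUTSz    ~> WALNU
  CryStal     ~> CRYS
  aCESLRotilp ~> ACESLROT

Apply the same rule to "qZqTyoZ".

Looking at the pairs, the operation is to delete the last 3 characters, then convert every letter to uppercase.
On "qZqTyoZ": the first step gives "qZqT", and the second then gives "QZQT".

QZQT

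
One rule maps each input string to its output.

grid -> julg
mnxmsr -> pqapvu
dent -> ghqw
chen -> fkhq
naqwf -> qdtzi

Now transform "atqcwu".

The pattern: shift every letter 3 places forward in the alphabet (wrapping around).
"atqcwu" → "dwtfzx".

dwtfzx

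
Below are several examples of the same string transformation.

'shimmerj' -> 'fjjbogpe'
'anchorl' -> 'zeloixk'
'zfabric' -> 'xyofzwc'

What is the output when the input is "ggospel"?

lpmbidd

Rule — move the first 2 characters to the end (rotate left by 2), then shift every letter 3 places backward in the alphabet (wrapping around).
On "ggospel": the first step gives "ospelgg", and the second then gives "lpmbidd".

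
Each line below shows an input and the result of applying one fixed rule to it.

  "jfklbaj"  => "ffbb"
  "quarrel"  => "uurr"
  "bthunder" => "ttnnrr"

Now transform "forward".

In each case the input is transformed by: keep one character in every 3, starting at position 2 (positions 2nd, 5th, 8th, ...), then double every character.
For "forward", step one produces "oa"; step two turns that into "ooaa".

ooaa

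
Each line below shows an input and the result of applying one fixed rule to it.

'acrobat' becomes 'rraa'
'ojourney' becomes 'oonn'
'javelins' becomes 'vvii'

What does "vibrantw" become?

What's happening: keep one character in every 3, starting at position 3 (positions 3rd, 6th, 9th, ...), then double every character.
Working it through for "vibrantw": intermediate "bn", final "bbnn".

bbnn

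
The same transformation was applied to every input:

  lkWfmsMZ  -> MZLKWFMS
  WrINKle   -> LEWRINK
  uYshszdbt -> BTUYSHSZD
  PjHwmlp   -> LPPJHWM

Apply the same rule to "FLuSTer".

What's happening: move the last 2 characters to the front (rotate right by 2), then convert every letter to uppercase.
For "FLuSTer", step one produces "erFLuST"; step two turns that into "ERFLUST".

ERFLUST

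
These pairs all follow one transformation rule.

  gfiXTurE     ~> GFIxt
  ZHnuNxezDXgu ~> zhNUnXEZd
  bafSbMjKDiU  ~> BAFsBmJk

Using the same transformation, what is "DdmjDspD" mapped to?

dDMJd

In each case the input is transformed by: delete the last 3 characters, then flip the case of every letter.
"DdmjDspD" → "dDMJd".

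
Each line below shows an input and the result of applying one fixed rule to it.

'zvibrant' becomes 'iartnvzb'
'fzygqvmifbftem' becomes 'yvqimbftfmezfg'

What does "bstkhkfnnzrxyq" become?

Looking at the pairs, the operation is to swap each adjacent pair of characters (1↔2, 3↔4, ...), then move the first 3 characters to the end (rotate left by 3).
Working it through for "bstkhkfnnzrxyq": intermediate "sbktkhnfznxrqy", final "tkhnfznxrqysbk".

tkhnfznxrqysbk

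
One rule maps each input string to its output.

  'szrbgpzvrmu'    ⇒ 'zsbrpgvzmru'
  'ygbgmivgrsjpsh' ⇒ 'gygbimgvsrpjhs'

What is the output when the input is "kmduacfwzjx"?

mkudcawfjzx

Looking at the pairs, the operation is to swap each adjacent pair of characters (1↔2, 3↔4, ...).
For "kmduacfwzjx" the result is "mkudcawfjzx".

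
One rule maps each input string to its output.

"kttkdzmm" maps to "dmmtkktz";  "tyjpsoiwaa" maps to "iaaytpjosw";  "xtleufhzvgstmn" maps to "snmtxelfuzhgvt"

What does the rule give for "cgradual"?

Rule — swap each adjacent pair of characters (1↔2, 3↔4, ...), then move the last 3 characters to the front (rotate right by 3).
For "cgradual", step one produces "gcarudla"; step two turns that into "dlagcaru".
(Check on "tyjpsoiwaa": → "ytpjoswiaa" → "iaaytpjosw" ✓)

dlagcaru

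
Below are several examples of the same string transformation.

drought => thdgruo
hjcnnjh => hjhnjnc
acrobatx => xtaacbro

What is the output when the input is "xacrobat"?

taxbaocr

The rule is to move the last character to the front, then take characters alternately from the front and the back (1st, last, 2nd, 2nd-last, ...).
On "xacrobat" that produces "taxbaocr".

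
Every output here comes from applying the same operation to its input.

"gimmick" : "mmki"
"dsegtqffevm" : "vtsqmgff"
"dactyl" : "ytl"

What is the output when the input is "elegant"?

The transformation: sort the characters into reverse alphabetical order, then delete the last 3 characters.
Working it through for "elegant": intermediate "tnlgeea", final "tnlg".
(Check on "dsegtqffevm": → "vtsqmgffeed" → "vtsqmgff" ✓)

tnlg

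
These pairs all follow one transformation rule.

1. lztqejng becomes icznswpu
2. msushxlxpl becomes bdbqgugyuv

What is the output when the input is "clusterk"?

udbcnatl

Looking at the pairs, the operation is to shift every letter 9 places forward in the alphabet (wrapping around), then move the first character to the end.
On "clusterk" that produces "udbcnatl".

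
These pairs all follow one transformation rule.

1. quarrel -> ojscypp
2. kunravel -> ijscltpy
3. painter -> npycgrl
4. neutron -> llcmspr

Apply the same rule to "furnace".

The rule is to shift every letter 2 places backward in the alphabet (wrapping around), then take characters alternately from the front and the back (1st, last, 2nd, 2nd-last, ...).
"furnace" → "dsplyac" → "dcsapyl".

dcsapyl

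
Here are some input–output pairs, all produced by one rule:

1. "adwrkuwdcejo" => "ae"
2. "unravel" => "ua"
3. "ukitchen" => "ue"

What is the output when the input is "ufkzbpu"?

uu

In each case the input is transformed by: keep one character in every 3, starting at position 1 (positions 1st, 4th, 7th, ...), then keep only the vowels.
Applying that to "ufkzbpu" gives "uu".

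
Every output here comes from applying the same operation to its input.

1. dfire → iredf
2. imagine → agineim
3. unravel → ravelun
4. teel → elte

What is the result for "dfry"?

rydf

What's happening: move the first 2 characters to the end (rotate left by 2).
Applying that to "dfry" gives "rydf".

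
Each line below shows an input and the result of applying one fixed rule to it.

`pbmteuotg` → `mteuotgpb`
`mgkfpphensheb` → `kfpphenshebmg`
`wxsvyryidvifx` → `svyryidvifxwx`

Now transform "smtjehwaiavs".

In each case the input is transformed by: move the first 2 characters to the end (rotate left by 2).
So "smtjehwaiavs" becomes "tjehwaiavssm".

tjehwaiavssm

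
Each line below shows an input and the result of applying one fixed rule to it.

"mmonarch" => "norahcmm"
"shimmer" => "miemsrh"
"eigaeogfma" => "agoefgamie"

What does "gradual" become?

Looking at the pairs, the operation is to move the first 2 characters to the end (rotate left by 2), then swap each adjacent pair of characters (1↔2, 3↔4, ...).
Applying both steps to "gradual": "adualgr", then "daauglr".
(Check on "mmonarch": → "onarchmm" → "norahcmm" ✓)

daauglr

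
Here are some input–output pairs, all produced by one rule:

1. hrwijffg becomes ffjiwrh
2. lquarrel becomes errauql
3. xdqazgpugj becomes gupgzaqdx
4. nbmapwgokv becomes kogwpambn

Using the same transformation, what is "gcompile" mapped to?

Rule — reverse the string, then delete the first character.
Working it through for "gcompile": intermediate "elipmocg", final "lipmocg".

lipmocg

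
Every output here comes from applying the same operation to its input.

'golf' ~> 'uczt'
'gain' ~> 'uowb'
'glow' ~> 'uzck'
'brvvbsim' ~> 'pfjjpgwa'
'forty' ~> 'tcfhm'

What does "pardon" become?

dofrcb

Rule — shift every letter 12 places backward in the alphabet (wrapping around).
On "pardon" that produces "dofrcb".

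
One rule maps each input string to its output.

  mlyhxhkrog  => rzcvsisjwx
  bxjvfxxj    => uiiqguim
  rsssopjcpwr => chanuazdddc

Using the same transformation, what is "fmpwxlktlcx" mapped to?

inwevwihaxq

In each case the input is transformed by: reverse the string, then shift every letter 11 places forward in the alphabet (wrapping around).
Working it through for "fmpwxlktlcx": intermediate "xcltklxwpmf", final "inwevwihaxq".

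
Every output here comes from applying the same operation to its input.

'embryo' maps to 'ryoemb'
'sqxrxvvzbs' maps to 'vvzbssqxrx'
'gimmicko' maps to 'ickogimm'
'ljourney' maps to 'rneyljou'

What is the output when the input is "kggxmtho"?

mthokggx

The transformation: swap the front and back halves of the string.
For "kggxmtho" the result is "mthokggx".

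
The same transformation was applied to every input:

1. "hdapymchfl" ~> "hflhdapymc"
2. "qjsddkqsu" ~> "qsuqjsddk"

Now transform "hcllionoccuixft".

xfthcllionoccui

Rule — move the last 3 characters to the front (rotate right by 3).
"hcllionoccuixft" → "xfthcllionoccui".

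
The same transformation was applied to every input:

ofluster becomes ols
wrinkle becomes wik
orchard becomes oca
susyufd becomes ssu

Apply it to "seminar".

Looking at the pairs, the operation is to delete the last 2 characters, then keep every other character starting from the first (positions 1st, 3rd, 5th, ...).
On "seminar": the first step gives "semin", and the second then gives "smn".

smn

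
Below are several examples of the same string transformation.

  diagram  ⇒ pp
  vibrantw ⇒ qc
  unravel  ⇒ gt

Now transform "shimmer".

The transformation: shift every letter 11 places backward in the alphabet (wrapping around), then keep one character in every 3, starting at position 3 (positions 3rd, 6th, 9th, ...).
Starting from "shimmer": after the first operation, "hwxbbtg"; after the second, "xt".

xt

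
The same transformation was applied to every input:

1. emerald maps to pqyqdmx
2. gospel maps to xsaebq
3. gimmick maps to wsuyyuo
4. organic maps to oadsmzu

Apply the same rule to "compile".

Rule — move the last character to the front, then shift every letter 12 places forward in the alphabet (wrapping around).
On "compile" that produces "qoaybux".

qoaybux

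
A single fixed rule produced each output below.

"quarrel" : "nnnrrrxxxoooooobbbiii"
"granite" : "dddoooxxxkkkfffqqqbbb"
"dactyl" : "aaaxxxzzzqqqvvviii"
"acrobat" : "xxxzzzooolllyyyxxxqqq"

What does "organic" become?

What's happening: shift every letter 3 places backward in the alphabet (wrapping around), then repeat every character 3 times.
"organic" → "lllooodddxxxkkkfffzzz".

lllooodddxxxkkkfffzzz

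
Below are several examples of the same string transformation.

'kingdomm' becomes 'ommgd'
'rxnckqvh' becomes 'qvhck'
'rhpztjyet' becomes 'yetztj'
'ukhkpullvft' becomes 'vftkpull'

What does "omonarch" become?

rchna

The pattern: delete the first 3 characters, then move the last 3 characters to the front (rotate right by 3).
"omonarch" → "narch" → "rchna".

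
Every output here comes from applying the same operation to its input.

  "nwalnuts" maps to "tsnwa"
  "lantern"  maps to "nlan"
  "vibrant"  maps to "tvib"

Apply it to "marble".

What's happening: move the first 3 characters to the end (rotate left by 3), then delete the first 3 characters.
For "marble", step one produces "blemar"; step two turns that into "mar".

mar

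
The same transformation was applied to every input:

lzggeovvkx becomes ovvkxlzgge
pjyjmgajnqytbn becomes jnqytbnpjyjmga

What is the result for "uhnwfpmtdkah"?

Each output is the input with this applied: swap the front and back halves of the string.
So "uhnwfpmtdkah" becomes "mtdkahuhnwfp".

mtdkahuhnwfp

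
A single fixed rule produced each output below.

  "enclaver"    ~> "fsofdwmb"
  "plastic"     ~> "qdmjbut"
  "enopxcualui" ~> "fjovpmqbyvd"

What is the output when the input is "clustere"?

dfmsvftu

Each output is the input with this applied: shift every letter 1 place forward in the alphabet (wrapping around), then take characters alternately from the front and the back (1st, last, 2nd, 2nd-last, ...).
Starting from "clustere": after the first operation, "dmvtufsf"; after the second, "dfmsvftu".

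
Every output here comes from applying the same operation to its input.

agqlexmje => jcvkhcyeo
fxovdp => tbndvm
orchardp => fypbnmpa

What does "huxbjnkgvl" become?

zhlietjfsv

The rule is to move the first 3 characters to the end (rotate left by 3), then shift every letter 2 places backward in the alphabet (wrapping around).
On "huxbjnkgvl": the first step gives "bjnkgvlhux", and the second then gives "zhlietjfsv".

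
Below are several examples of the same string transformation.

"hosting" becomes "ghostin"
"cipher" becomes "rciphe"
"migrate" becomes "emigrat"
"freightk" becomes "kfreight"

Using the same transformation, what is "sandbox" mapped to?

What's happening: move the last character to the front.
Doing the same to "sandbox": "xsandbo".

xsandbo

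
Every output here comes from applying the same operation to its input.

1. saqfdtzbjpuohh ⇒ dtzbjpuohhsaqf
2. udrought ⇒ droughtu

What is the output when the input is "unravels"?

In each case the input is transformed by: swap the front and back halves of the string, then move the last 3 characters to the front (rotate right by 3).
Starting from "unravels": after the first operation, "velsunra"; after the second, "nravelsu".

nravelsu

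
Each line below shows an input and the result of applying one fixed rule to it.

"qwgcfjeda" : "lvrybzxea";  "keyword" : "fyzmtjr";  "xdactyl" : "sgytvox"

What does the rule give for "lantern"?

givmizo

In each case the input is transformed by: take characters alternately from the front and the back (1st, last, 2nd, 2nd-last, ...), then shift every letter 5 places backward in the alphabet (wrapping around).
"lantern" → "lnarnet" → "givmizo".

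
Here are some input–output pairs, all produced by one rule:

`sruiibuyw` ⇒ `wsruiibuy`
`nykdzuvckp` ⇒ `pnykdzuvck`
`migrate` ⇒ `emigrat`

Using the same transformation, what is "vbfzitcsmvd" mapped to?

dvbfzitcsmv

The rule is to move the last character to the front.
For "vbfzitcsmvd" the result is "dvbfzitcsmv".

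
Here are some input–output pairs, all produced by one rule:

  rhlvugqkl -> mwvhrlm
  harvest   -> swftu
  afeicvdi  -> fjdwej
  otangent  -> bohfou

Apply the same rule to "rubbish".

ccjti

What's happening: shift every letter 1 place forward in the alphabet (wrapping around), then delete the first 2 characters.
Applying both steps to "rubbish": "svccjti", then "ccjti".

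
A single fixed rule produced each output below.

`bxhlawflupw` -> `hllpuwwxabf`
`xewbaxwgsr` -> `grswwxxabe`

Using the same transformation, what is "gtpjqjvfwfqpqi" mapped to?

ijjppqqqtvwffg

In each case the input is transformed by: sort the characters into alphabetical order, then move the first 3 characters to the end (rotate left by 3).
Applying both steps to "gtpjqjvfwfqpqi": "ffgijjppqqqtvw", then "ijjppqqqtvwffg".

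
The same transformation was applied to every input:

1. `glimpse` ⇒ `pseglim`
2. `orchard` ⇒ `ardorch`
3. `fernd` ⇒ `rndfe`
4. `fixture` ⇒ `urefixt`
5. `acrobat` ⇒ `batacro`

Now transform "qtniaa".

In each case the input is transformed by: move the last 3 characters to the front (rotate right by 3).
So "qtniaa" becomes "iaaqtn".

iaaqtn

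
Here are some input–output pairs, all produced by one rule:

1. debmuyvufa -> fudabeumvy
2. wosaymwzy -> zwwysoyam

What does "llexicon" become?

Rule — move the last 3 characters to the front (rotate right by 3), then swap each adjacent pair of characters (1↔2, 3↔4, ...).
"llexicon" → "conllexi" → "oclnelix".
(Check on "debmuyvufa": → "ufadebmuyv" → "fudabeumvy" ✓)

oclnelix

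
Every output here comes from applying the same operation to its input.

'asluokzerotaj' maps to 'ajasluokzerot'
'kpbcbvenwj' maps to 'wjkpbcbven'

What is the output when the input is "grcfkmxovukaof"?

ofgrcfkmxovuka

In each case the input is transformed by: move the last 2 characters to the front (rotate right by 2).
On "grcfkmxovukaof" that produces "ofgrcfkmxovuka".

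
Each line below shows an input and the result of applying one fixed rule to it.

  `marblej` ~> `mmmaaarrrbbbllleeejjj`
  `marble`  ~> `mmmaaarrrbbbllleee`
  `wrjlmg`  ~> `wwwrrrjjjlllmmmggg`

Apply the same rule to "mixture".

mmmiiixxxtttuuurrreee

The pattern: repeat every character 3 times.
Doing the same to "mixture": "mmmiiixxxtttuuurrreee".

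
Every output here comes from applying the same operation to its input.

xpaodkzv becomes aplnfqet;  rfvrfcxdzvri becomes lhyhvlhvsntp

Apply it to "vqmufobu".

erklgckv

Each output is the input with this applied: move the last 3 characters to the front (rotate right by 3), then shift every letter 10 places backward in the alphabet (wrapping around).
"vqmufobu" → "obuvqmuf" → "erklgckv".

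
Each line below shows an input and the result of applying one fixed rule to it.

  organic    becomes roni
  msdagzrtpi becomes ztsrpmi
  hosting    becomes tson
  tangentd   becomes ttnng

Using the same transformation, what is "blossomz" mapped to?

zssoo

Looking at the pairs, the operation is to sort the characters into reverse alphabetical order, then delete the last 3 characters.
On "blossomz": the first step gives "zssoomlb", and the second then gives "zssoo".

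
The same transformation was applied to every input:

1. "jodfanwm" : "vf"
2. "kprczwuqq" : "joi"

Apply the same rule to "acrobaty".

js

What's happening: shift every letter 8 places backward in the alphabet (wrapping around), then keep one character in every 3, starting at position 3 (positions 3rd, 6th, 9th, ...).
Starting from "acrobaty": after the first operation, "sujgtslq"; after the second, "js".
(Check on "jodfanwm": → "bgvxsfoe" → "vf" ✓)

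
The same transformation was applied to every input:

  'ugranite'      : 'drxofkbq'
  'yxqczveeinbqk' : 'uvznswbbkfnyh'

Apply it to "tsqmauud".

pqjnrxar

In each case the input is transformed by: swap each adjacent pair of characters (1↔2, 3↔4, ...), then shift every letter 3 places backward in the alphabet (wrapping around).
Applying that to "tsqmauud" gives "pqjnrxar".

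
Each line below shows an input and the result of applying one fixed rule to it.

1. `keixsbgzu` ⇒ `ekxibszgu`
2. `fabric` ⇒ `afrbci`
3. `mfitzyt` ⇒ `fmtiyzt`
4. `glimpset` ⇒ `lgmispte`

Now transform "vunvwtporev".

What's happening: swap each adjacent pair of characters (1↔2, 3↔4, ...).
Doing the same to "vunvwtporev": "uvvntwoperv".

uvvntwoperv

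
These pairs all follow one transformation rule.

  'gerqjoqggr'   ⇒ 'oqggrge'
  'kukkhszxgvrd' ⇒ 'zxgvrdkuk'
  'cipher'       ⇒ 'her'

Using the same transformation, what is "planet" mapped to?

net

In each case the input is transformed by: swap the front and back halves of the string, then delete the last 3 characters.
For "planet" the result is "net".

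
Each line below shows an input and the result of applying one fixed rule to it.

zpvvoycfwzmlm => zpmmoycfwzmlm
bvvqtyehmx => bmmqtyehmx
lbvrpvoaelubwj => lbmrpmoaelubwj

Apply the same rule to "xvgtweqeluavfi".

xmgtweqeluamfi

In each case the input is transformed by: replace every "v" with "m".
Doing the same to "xvgtweqeluavfi": "xmgtweqeluamfi".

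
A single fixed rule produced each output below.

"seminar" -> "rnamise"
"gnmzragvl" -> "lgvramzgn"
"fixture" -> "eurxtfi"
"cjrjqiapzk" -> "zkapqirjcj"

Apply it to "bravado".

oadavbr

The transformation: swap each adjacent pair of characters (1↔2, 3↔4, ...), then reverse the string.
On "bravado": the first step gives "rbvadao", and the second then gives "oadavbr".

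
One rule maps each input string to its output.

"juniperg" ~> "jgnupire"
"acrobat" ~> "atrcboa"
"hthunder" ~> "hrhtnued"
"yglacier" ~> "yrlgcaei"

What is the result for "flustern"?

Rule — move the last character to the front, then swap each adjacent pair of characters (1↔2, 3↔4, ...).
"flustern" → "nfluster" → "fnultsre".
(Check on "hthunder": → "rhthunde" → "hrhtnued" ✓)

fnultsre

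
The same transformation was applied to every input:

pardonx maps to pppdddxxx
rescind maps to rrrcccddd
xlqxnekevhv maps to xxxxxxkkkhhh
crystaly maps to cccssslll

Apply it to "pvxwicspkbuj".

pppwwwsssbbb

Looking at the pairs, the operation is to keep one character in every 3, starting at position 1 (positions 1st, 4th, 7th, ...), then repeat every character 3 times.
"pvxwicspkbuj" → "pwsb" → "pppwwwsssbbb".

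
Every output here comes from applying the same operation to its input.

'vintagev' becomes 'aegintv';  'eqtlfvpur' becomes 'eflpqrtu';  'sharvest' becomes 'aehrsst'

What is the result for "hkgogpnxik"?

What's happening: sort the characters into alphabetical order, then delete the last character.
Applying both steps to "hkgogpnxik": "gghikknopx", then "gghikknop".

gghikknop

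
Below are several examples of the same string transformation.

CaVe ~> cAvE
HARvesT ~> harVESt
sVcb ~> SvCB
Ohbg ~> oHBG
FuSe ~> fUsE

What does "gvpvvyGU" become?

The rule is to flip the case of every letter.
On "gvpvvyGU" that produces "GVPVVYgu".

GVPVVYgu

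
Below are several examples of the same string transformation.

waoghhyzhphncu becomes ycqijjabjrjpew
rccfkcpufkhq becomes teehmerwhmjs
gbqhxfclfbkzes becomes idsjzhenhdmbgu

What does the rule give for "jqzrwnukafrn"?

Looking at the pairs, the operation is to shift every letter 2 places forward in the alphabet (wrapping around).
"jqzrwnukafrn" → "lsbtypwmchtp".

lsbtypwmchtp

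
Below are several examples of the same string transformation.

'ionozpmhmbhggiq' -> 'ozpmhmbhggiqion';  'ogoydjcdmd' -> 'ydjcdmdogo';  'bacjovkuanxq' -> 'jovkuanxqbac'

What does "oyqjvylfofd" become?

What's happening: move the first 3 characters to the end (rotate left by 3).
Applying that to "oyqjvylfofd" gives "jvylfofdoyq".

jvylfofdoyq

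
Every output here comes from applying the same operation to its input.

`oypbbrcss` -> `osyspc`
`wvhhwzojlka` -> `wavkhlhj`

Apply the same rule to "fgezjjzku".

The transformation: take characters alternately from the front and the back (1st, last, 2nd, 2nd-last, ...), then delete the last 3 characters.
Working it through for "fgezjjzku": intermediate "fugkezzjj", final "fugkez".
(Check on "oypbbrcss": → "osyspcbrb" → "osyspc" ✓)

fugkez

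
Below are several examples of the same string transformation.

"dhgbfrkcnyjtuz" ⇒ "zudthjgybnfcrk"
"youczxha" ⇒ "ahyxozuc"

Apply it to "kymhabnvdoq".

qokdyvmnhba

In each case the input is transformed by: move the last character to the front, then take characters alternately from the front and the back (1st, last, 2nd, 2nd-last, ...).
For "kymhabnvdoq", step one produces "qkymhabnvdo"; step two turns that into "qokdyvmnhba".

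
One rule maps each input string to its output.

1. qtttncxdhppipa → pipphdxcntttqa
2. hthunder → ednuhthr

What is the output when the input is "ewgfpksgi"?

Looking at the pairs, the operation is to move the last character to the front, then reverse the string.
For "ewgfpksgi" the result is "gskpfgwei".

gskpfgwei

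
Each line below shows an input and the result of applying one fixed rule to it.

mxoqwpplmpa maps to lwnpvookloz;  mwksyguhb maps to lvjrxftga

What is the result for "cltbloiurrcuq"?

The rule is to shift every letter 1 place backward in the alphabet (wrapping around).
Doing the same to "cltbloiurrcuq": "bksaknhtqqbtp".

bksaknhtqqbtp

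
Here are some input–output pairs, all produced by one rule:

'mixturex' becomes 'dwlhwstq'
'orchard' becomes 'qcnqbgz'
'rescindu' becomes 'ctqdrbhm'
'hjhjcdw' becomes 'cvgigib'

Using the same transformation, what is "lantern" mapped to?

qmkzmsd

In each case the input is transformed by: shift every letter 1 place backward in the alphabet (wrapping around), then move the last 2 characters to the front (rotate right by 2).
On "lantern": the first step gives "kzmsdqm", and the second then gives "qmkzmsd".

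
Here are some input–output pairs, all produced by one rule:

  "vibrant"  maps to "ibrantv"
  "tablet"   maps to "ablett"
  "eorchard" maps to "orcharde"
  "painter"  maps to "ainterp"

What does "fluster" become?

The pattern: move the first character to the end.
On "fluster" that produces "lusterf".

lusterf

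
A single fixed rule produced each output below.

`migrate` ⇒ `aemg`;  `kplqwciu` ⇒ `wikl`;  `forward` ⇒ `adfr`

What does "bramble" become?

beba

Looking at the pairs, the operation is to keep every other character starting from the first (positions 1st, 3rd, 5th, ...), then move the last 2 characters to the front (rotate right by 2).
"bramble" → "beba".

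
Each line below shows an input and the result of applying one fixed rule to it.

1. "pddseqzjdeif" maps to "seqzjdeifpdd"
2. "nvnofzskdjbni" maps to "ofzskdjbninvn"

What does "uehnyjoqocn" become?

nyjoqocnueh

The transformation: move the first 3 characters to the end (rotate left by 3).
On "uehnyjoqocn" that produces "nyjoqocnueh".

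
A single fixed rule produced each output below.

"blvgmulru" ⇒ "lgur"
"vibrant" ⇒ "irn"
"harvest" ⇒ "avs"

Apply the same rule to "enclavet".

The rule is to keep every other character starting from the second (positions 2nd, 4th, 6th, ...).
Doing the same to "enclavet": "nlvt".

nlvt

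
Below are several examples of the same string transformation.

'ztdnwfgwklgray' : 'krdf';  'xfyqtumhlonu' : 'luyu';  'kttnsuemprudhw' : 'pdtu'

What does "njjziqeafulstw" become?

Looking at the pairs, the operation is to keep one character in every 3, starting at position 3 (positions 3rd, 6th, 9th, ...), then move the last 2 characters to the front (rotate right by 2).
Working it through for "njjziqeafulstw": intermediate "jqfs", final "fsjq".

fsjq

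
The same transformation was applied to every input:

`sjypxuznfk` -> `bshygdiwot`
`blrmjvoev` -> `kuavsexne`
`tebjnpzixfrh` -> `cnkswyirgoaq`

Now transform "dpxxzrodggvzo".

myggiaxmppeix

The pattern: shift every letter 9 places forward in the alphabet (wrapping around).
On "dpxxzrodggvzo" that produces "myggiaxmppeix".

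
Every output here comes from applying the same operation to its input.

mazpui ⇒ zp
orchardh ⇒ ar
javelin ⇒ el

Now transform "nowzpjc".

In each case the input is transformed by: move the last 2 characters to the front (rotate right by 2), then keep only the last 2 characters.
On "nowzpjc" that produces "zp".

zp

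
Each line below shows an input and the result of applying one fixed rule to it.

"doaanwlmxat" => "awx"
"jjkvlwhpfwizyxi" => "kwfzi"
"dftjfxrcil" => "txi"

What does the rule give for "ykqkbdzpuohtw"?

qdut

The transformation: keep one character in every 3, starting at position 3 (positions 3rd, 6th, 9th, ...).
Applying that to "ykqkbdzpuohtw" gives "qdut".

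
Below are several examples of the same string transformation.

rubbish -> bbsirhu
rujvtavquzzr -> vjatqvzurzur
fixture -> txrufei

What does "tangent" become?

gnnetta

Each output is the input with this applied: move the first 2 characters to the end (rotate left by 2), then swap each adjacent pair of characters (1↔2, 3↔4, ...).
Applying both steps to "tangent": "ngentta", then "gnnetta".
(Check on "rubbish": → "bbishru" → "bbsirhu" ✓)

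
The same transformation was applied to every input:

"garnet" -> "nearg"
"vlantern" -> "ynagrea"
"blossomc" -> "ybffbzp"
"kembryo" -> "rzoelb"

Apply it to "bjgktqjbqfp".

wtxgdwodsc

The rule is to shift every letter 13 places forward in the alphabet (wrapping around) — i.e. ROT13, then delete the first character.
Starting from "bjgktqjbqfp": after the first operation, "owtxgdwodsc"; after the second, "wtxgdwodsc".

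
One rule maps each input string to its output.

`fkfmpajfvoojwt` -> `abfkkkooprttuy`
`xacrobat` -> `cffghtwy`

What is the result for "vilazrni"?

Rule — shift every letter 5 places forward in the alphabet (wrapping around), then sort the characters into alphabetical order.
On "vilazrni": the first step gives "anqfewsn", and the second then gives "aefnnqsw".

aefnnqsw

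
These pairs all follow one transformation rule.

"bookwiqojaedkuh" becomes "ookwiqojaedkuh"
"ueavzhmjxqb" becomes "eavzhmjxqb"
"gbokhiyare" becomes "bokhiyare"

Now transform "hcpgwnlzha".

cpgwnlzha

The transformation: delete the first character.
Applying that to "hcpgwnlzha" gives "cpgwnlzha".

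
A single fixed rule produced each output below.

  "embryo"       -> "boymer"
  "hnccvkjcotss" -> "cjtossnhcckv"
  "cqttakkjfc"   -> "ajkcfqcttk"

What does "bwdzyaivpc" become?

yvicpwbzda

Rule — swap each adjacent pair of characters (1↔2, 3↔4, ...), then swap the front and back halves of the string.
"bwdzyaivpc" → "wbzdayvicp" → "yvicpwbzda".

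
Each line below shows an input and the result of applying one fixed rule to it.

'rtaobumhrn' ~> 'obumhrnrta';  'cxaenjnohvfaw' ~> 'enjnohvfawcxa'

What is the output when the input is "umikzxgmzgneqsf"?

What's happening: move the first 3 characters to the end (rotate left by 3).
Doing the same to "umikzxgmzgneqsf": "kzxgmzgneqsfumi".

kzxgmzgneqsfumi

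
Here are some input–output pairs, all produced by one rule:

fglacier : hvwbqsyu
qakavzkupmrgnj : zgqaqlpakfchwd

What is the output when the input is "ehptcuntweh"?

Each output is the input with this applied: move the last character to the front, then shift every letter 10 places backward in the alphabet (wrapping around).
For "ehptcuntweh" the result is "xuxfjskdjmu".

xuxfjskdjmu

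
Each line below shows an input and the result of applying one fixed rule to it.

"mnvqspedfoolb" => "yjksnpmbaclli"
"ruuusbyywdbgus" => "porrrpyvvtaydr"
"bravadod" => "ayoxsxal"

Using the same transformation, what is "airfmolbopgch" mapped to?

Looking at the pairs, the operation is to shift every letter 3 places backward in the alphabet (wrapping around), then move the last character to the front.
Starting from "airfmolbopgch": after the first operation, "xfocjliylmdze"; after the second, "exfocjliylmdz".

exfocjliylmdz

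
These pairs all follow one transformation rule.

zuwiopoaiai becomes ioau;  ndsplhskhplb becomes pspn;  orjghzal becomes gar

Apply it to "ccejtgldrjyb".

Looking at the pairs, the operation is to move the first 2 characters to the end (rotate left by 2), then keep one character in every 3, starting at position 2 (positions 2nd, 5th, 8th, ...).
For "ccejtgldrjyb" the result is "jljc".
(Check on "orjghzal": → "jghzalor" → "gar" ✓)

jljc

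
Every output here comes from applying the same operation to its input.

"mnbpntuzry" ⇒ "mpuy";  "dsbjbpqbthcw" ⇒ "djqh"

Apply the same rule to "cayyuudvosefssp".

In each case the input is transformed by: keep one character in every 3, starting at position 1 (positions 1st, 4th, 7th, ...).
For "cayyuudvosefssp" the result is "cydss".

cydss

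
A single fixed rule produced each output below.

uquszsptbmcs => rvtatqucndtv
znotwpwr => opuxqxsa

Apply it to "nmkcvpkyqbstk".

nldwqlzrctulo

Rule — move the first character to the end, then shift every letter 1 place forward in the alphabet (wrapping around).
Working it through for "nmkcvpkyqbstk": intermediate "mkcvpkyqbstkn", final "nldwqlzrctulo".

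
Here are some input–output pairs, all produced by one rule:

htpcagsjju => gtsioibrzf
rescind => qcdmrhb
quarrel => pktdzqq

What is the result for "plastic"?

The pattern: shift every letter 1 place backward in the alphabet (wrapping around), then take characters alternately from the front and the back (1st, last, 2nd, 2nd-last, ...).
For "plastic", step one produces "okzrshb"; step two turns that into "obkhzsr".

obkhzsr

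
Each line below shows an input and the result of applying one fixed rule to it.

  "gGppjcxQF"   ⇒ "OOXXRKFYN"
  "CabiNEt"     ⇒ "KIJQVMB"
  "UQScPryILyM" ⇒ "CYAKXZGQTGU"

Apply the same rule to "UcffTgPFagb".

CKNNBOXNIOJ

Rule — shift every letter 8 places forward in the alphabet (wrapping around), then convert every letter to uppercase.
Applying both steps to "UcffTgPFagb": "CknnBoXNioj", then "CKNNBOXNIOJ".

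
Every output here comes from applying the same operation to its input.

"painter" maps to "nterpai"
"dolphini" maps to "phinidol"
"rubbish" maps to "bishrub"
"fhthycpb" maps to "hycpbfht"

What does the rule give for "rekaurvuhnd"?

Each output is the input with this applied: move the first 3 characters to the end (rotate left by 3).
So "rekaurvuhnd" becomes "aurvuhndrek".

aurvuhndrek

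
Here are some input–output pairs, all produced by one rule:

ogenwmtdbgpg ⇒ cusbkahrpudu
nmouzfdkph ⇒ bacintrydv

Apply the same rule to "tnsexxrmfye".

hbgsllfatms

Rule — shift every letter 12 places backward in the alphabet (wrapping around).
Applying that to "tnsexxrmfye" gives "hbgsllfatms".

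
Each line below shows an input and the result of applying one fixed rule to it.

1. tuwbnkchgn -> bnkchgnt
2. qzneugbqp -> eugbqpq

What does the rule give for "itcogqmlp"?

ogqmlpi

The transformation: move the first character to the end, then delete the first 2 characters.
Applying both steps to "itcogqmlp": "tcogqmlpi", then "ogqmlpi".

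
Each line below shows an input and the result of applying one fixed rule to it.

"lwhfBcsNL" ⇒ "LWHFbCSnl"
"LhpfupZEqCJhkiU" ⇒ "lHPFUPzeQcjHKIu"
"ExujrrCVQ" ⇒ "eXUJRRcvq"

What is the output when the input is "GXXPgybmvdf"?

gxxpGYBMVDF

The pattern: flip the case of every letter.
On "GXXPgybmvdf" that produces "gxxpGYBMVDF".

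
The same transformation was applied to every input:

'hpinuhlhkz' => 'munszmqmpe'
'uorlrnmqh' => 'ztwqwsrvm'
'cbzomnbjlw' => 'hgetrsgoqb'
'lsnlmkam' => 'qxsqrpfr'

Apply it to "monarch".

rtsfwhm

What's happening: shift every letter 5 places forward in the alphabet (wrapping around).
For "monarch" the result is "rtsfwhm".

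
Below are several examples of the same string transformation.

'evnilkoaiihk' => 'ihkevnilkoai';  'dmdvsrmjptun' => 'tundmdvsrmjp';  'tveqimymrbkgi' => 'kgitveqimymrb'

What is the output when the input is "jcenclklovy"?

ovyjcenclkl

Rule — move the last 3 characters to the front (rotate right by 3).
Applying that to "jcenclklovy" gives "ovyjcenclkl".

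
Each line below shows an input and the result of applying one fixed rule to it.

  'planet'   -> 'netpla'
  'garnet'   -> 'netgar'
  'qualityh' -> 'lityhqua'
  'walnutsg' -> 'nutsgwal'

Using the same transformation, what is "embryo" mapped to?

ryoemb

In each case the input is transformed by: move the first 3 characters to the end (rotate left by 3).
For "embryo" the result is "ryoemb".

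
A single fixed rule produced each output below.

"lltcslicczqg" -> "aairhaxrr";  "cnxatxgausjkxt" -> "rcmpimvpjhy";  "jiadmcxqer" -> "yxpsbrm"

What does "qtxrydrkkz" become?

Looking at the pairs, the operation is to delete the last 3 characters, then shift every letter 11 places backward in the alphabet (wrapping around).
So "qtxrydrkkz" becomes "fimgnsg".
(Check on "lltcslicczqg": → "lltcslicc" → "aairhaxrr" ✓)

fimgnsg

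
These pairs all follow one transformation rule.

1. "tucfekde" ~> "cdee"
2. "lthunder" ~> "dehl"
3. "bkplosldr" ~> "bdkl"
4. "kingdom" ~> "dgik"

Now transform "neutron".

enno

What's happening: sort the characters into alphabetical order, then keep only the first 4 characters.
For "neutron", step one produces "ennortu"; step two turns that into "enno".
(Check on "lthunder": → "dehlnrtu" → "dehl" ✓)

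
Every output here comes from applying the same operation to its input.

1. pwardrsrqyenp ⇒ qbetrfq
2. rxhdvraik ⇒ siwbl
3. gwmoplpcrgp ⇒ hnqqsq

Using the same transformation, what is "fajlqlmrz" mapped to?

Each output is the input with this applied: shift every letter 1 place forward in the alphabet (wrapping around), then keep every other character starting from the first (positions 1st, 3rd, 5th, ...).
"fajlqlmrz" → "gbkmrmnsa" → "gkrna".

gkrna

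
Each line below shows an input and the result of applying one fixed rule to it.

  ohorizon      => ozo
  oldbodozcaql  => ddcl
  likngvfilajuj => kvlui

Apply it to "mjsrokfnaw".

Each output is the input with this applied: move the first 2 characters to the end (rotate left by 2), then keep one character in every 3, starting at position 1 (positions 1st, 4th, 7th, ...).
On "mjsrokfnaw": the first step gives "srokfnawmj", and the second then gives "skaj".

skaj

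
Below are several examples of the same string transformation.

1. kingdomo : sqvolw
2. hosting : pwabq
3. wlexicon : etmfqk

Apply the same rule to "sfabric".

Looking at the pairs, the operation is to shift every letter 8 places forward in the alphabet (wrapping around), then delete the last 2 characters.
"sfabric" → "anijzqk" → "anijz".

anijz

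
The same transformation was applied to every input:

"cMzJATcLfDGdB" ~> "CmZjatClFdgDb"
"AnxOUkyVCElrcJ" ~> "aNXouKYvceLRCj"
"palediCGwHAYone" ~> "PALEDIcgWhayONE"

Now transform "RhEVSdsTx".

Rule — flip the case of every letter.
Doing the same to "RhEVSdsTx": "rHevsDStX".

rHevsDStX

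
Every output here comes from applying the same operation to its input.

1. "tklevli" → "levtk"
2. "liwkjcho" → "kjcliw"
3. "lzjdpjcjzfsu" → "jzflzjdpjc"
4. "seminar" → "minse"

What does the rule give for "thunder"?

undth

The pattern: delete the last 2 characters, then move the last 3 characters to the front (rotate right by 3).
For "thunder" the result is "undth".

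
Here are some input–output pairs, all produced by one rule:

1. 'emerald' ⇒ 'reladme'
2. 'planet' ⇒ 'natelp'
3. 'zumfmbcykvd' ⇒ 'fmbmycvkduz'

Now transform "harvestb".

vrsebtah

The rule is to swap each adjacent pair of characters (1↔2, 3↔4, ...), then move the first 2 characters to the end (rotate left by 2).
For "harvestb", step one produces "ahvrsebt"; step two turns that into "vrsebtah".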